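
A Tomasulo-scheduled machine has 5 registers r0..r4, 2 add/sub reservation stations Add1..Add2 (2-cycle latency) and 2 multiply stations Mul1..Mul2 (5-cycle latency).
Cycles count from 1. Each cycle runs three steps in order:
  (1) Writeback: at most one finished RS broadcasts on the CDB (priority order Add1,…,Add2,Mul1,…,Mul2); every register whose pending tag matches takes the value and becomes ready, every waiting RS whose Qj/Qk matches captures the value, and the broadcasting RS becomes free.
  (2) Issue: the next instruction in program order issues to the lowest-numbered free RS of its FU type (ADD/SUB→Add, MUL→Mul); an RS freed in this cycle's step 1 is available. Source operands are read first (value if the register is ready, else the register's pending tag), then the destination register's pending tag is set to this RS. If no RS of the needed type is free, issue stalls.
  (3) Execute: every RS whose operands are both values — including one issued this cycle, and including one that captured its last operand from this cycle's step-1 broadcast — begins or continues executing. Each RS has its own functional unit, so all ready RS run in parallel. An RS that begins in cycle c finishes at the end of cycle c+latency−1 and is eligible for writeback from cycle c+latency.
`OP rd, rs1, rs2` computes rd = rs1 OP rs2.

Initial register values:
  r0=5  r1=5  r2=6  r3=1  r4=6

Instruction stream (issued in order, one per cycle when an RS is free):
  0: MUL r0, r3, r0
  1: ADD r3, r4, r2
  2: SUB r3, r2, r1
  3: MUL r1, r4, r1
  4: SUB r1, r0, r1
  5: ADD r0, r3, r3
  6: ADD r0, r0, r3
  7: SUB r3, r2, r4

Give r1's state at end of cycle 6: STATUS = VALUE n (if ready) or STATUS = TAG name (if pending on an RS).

  c1: issue MUL r0<-Mul1  regs: r0:Mul1,r1:5,r2:6,r3:1,r4:6
  c2: issue ADD r3<-Add1  regs: r0:Mul1,r1:5,r2:6,r3:Add1,r4:6
  c3: issue SUB r3<-Add2  regs: r0:Mul1,r1:5,r2:6,r3:Add2,r4:6
  c4: CDB Add1=12; issue MUL r1<-Mul2  regs: r0:Mul1,r1:Mul2,r2:6,r3:Add2,r4:6
  c5: CDB Add2=1; issue SUB r1<-Add1  regs: r0:Mul1,r1:Add1,r2:6,r3:1,r4:6
  c6: CDB Mul1=5; issue ADD r0<-Add2  regs: r0:Add2,r1:Add1,r2:6,r3:1,r4:6

STATUS = TAG Add1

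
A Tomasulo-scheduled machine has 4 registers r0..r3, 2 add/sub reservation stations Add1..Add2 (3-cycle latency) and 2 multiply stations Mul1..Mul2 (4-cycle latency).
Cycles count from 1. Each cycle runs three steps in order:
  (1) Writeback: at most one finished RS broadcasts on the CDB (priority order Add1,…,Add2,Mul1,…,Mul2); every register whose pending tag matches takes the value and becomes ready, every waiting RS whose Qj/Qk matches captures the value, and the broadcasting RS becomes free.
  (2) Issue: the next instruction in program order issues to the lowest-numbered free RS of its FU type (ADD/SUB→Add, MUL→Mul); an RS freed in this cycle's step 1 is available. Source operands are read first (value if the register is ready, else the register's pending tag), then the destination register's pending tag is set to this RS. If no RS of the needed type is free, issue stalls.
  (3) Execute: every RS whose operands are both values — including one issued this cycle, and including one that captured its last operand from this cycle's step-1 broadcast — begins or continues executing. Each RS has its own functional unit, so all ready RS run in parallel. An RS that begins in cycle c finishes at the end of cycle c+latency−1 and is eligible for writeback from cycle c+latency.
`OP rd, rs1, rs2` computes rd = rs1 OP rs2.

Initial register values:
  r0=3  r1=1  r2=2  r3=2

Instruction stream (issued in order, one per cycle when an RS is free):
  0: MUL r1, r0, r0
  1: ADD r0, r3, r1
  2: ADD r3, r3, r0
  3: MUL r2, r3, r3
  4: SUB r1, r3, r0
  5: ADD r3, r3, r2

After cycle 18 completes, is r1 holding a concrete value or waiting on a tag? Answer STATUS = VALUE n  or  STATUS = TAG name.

cycle 1: issue MUL r1<-Mul1 // r0:3,r1:Mul1,r2:2,r3:2
cycle 2: issue ADD r0<-Add1 // r0:Add1,r1:Mul1,r2:2,r3:2
cycle 3: issue ADD r3<-Add2 // r0:Add1,r1:Mul1,r2:2,r3:Add2
cycle 4: issue MUL r2<-Mul2 // r0:Add1,r1:Mul1,r2:Mul2,r3:Add2
cycle 5: CDB Mul1=9; stall // r0:Add1,r1:9,r2:Mul2,r3:Add2
cycle 6: stall // r0:Add1,r1:9,r2:Mul2,r3:Add2
cycle 7: stall // r0:Add1,r1:9,r2:Mul2,r3:Add2
cycle 8: CDB Add1=11; issue SUB r1<-Add1 // r0:11,r1:Add1,r2:Mul2,r3:Add2
cycle 9: stall // r0:11,r1:Add1,r2:Mul2,r3:Add2
cycle 10: stall // r0:11,r1:Add1,r2:Mul2,r3:Add2
cycle 11: CDB Add2=13; issue ADD r3<-Add2 // r0:11,r1:Add1,r2:Mul2,r3:Add2
cycle 12: - // r0:11,r1:Add1,r2:Mul2,r3:Add2
cycle 13: - // r0:11,r1:Add1,r2:Mul2,r3:Add2
cycle 14: CDB Add1=2 // r0:11,r1:2,r2:Mul2,r3:Add2
cycle 15: CDB Mul2=169 // r0:11,r1:2,r2:169,r3:Add2
cycle 16: - // r0:11,r1:2,r2:169,r3:Add2
cycle 17: - // r0:11,r1:2,r2:169,r3:Add2
cycle 18: CDB Add2=182 // r0:11,r1:2,r2:169,r3:182

STATUS = VALUE 2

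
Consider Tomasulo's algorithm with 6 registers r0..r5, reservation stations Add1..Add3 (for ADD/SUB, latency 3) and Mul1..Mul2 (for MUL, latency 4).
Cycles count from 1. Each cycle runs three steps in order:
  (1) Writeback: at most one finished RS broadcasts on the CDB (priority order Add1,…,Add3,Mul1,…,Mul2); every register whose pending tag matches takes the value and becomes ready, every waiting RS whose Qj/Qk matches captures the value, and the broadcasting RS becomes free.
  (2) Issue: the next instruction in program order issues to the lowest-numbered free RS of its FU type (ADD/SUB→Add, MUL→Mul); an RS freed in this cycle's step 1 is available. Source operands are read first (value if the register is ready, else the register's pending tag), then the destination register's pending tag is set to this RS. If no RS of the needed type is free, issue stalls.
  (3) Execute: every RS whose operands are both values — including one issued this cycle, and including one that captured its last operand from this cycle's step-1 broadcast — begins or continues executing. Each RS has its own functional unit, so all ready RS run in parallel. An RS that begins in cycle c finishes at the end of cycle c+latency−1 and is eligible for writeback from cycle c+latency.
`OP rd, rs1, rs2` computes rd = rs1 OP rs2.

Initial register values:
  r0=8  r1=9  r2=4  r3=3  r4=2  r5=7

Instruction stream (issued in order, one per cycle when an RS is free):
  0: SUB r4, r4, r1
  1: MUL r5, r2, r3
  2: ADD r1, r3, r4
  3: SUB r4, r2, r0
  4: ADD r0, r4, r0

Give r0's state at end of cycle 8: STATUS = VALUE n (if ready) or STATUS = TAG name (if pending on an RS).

STATUS = TAG Add3

c1: issue SUB r4<-Add1 | r0:8,r1:9,r2:4,r3:3,r4:Add1,r5:7
c2: issue MUL r5<-Mul1 | r0:8,r1:9,r2:4,r3:3,r4:Add1,r5:Mul1
c3: issue ADD r1<-Add2 | r0:8,r1:Add2,r2:4,r3:3,r4:Add1,r5:Mul1
c4: CDB Add1=-7; issue SUB r4<-Add1 | r0:8,r1:Add2,r2:4,r3:3,r4:Add1,r5:Mul1
c5: issue ADD r0<-Add3 | r0:Add3,r1:Add2,r2:4,r3:3,r4:Add1,r5:Mul1
c6: CDB Mul1=12 | r0:Add3,r1:Add2,r2:4,r3:3,r4:Add1,r5:12
c7: CDB Add1=-4 | r0:Add3,r1:Add2,r2:4,r3:3,r4:-4,r5:12
c8: CDB Add2=-4 | r0:Add3,r1:-4,r2:4,r3:3,r4:-4,r5:12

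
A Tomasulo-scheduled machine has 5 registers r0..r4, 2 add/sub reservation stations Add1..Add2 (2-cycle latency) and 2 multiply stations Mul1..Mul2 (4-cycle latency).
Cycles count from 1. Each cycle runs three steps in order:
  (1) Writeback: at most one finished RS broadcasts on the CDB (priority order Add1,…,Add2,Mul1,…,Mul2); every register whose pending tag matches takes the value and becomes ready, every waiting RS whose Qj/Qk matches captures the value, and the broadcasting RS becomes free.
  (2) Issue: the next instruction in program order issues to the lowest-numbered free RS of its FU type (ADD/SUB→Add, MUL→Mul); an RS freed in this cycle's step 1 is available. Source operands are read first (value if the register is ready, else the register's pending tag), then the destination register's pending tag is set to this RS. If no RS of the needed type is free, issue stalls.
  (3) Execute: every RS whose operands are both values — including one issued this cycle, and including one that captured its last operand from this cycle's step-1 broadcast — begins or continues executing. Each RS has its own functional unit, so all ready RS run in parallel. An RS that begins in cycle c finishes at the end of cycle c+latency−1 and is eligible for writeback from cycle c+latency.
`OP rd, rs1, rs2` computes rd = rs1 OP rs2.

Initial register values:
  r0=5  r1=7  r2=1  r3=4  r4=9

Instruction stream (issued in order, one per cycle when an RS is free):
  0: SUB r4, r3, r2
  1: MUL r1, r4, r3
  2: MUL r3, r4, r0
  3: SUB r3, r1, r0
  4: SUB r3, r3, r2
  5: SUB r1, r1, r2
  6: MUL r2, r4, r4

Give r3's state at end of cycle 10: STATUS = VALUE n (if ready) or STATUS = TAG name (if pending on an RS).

STATUS = TAG Add2

cycle 1: issue SUB r4<-Add1 // r0:5,r1:7,r2:1,r3:4,r4:Add1
cycle 2: issue MUL r1<-Mul1 // r0:5,r1:Mul1,r2:1,r3:4,r4:Add1
cycle 3: CDB Add1=3; issue MUL r3<-Mul2 // r0:5,r1:Mul1,r2:1,r3:Mul2,r4:3
cycle 4: issue SUB r3<-Add1 // r0:5,r1:Mul1,r2:1,r3:Add1,r4:3
cycle 5: issue SUB r3<-Add2 // r0:5,r1:Mul1,r2:1,r3:Add2,r4:3
cycle 6: stall // r0:5,r1:Mul1,r2:1,r3:Add2,r4:3
cycle 7: CDB Mul1=12; stall // r0:5,r1:12,r2:1,r3:Add2,r4:3
cycle 8: CDB Mul2=15; stall // r0:5,r1:12,r2:1,r3:Add2,r4:3
cycle 9: CDB Add1=7; issue SUB r1<-Add1 // r0:5,r1:Add1,r2:1,r3:Add2,r4:3
cycle 10: issue MUL r2<-Mul1 // r0:5,r1:Add1,r2:Mul1,r3:Add2,r4:3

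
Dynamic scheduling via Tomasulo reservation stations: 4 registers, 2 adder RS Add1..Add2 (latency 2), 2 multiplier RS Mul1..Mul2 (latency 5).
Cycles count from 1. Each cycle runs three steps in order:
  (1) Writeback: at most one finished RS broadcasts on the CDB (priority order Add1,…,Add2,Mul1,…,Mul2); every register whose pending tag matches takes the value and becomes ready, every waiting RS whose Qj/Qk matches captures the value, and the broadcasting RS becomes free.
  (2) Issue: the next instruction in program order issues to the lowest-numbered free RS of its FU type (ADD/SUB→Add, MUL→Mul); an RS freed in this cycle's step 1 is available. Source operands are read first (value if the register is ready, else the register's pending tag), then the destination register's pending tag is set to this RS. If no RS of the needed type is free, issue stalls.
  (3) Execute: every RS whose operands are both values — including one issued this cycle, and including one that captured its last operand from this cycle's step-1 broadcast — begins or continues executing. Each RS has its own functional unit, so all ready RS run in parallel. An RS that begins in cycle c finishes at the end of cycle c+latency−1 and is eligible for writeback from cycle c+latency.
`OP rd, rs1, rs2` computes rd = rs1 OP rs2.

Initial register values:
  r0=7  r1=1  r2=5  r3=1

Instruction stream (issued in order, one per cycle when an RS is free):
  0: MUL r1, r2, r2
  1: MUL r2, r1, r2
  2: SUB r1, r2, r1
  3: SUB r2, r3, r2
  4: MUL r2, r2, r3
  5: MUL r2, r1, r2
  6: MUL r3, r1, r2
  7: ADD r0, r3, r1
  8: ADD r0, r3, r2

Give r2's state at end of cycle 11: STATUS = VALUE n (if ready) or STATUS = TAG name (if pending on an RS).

STATUS = TAG Mul2

c1: issue MUL r1<-Mul1 | r0:7,r1:Mul1,r2:5,r3:1
c2: issue MUL r2<-Mul2 | r0:7,r1:Mul1,r2:Mul2,r3:1
c3: issue SUB r1<-Add1 | r0:7,r1:Add1,r2:Mul2,r3:1
c4: issue SUB r2<-Add2 | r0:7,r1:Add1,r2:Add2,r3:1
c5: stall | r0:7,r1:Add1,r2:Add2,r3:1
c6: CDB Mul1=25; issue MUL r2<-Mul1 | r0:7,r1:Add1,r2:Mul1,r3:1
c7: stall | r0:7,r1:Add1,r2:Mul1,r3:1
c8: stall | r0:7,r1:Add1,r2:Mul1,r3:1
c9: stall | r0:7,r1:Add1,r2:Mul1,r3:1
c10: stall | r0:7,r1:Add1,r2:Mul1,r3:1
c11: CDB Mul2=125; issue MUL r2<-Mul2 | r0:7,r1:Add1,r2:Mul2,r3:1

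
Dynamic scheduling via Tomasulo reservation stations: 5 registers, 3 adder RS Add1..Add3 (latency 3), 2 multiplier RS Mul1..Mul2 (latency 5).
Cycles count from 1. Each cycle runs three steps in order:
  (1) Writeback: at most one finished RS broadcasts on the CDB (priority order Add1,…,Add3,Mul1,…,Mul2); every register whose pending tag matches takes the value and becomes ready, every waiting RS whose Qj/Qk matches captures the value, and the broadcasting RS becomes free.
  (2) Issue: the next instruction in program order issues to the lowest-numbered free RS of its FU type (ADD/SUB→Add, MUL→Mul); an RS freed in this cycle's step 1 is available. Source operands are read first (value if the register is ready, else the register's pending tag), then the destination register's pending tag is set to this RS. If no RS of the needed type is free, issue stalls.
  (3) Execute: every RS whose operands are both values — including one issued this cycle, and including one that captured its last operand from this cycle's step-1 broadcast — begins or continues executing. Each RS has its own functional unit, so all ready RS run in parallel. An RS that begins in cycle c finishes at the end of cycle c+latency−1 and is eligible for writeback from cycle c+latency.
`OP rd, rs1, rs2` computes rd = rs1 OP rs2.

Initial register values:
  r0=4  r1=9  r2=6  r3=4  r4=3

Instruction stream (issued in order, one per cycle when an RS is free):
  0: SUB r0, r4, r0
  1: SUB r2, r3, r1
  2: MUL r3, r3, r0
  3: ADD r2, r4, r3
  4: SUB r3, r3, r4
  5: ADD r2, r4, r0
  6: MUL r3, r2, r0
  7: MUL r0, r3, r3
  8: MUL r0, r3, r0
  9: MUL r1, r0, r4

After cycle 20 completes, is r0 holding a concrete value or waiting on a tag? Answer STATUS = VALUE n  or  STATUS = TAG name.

STATUS = TAG Mul2

  c1: issue SUB r0<-Add1  regs: r0:Add1,r1:9,r2:6,r3:4,r4:3
  c2: issue SUB r2<-Add2  regs: r0:Add1,r1:9,r2:Add2,r3:4,r4:3
  c3: issue MUL r3<-Mul1  regs: r0:Add1,r1:9,r2:Add2,r3:Mul1,r4:3
  c4: CDB Add1=-1; issue ADD r2<-Add1  regs: r0:-1,r1:9,r2:Add1,r3:Mul1,r4:3
  c5: CDB Add2=-5; issue SUB r3<-Add2  regs: r0:-1,r1:9,r2:Add1,r3:Add2,r4:3
  c6: issue ADD r2<-Add3  regs: r0:-1,r1:9,r2:Add3,r3:Add2,r4:3
  c7: issue MUL r3<-Mul2  regs: r0:-1,r1:9,r2:Add3,r3:Mul2,r4:3
  c8: stall  regs: r0:-1,r1:9,r2:Add3,r3:Mul2,r4:3
  c9: CDB Add3=2; stall  regs: r0:-1,r1:9,r2:2,r3:Mul2,r4:3
  c10: CDB Mul1=-4; issue MUL r0<-Mul1  regs: r0:Mul1,r1:9,r2:2,r3:Mul2,r4:3
  c11: stall  regs: r0:Mul1,r1:9,r2:2,r3:Mul2,r4:3
  c12: stall  regs: r0:Mul1,r1:9,r2:2,r3:Mul2,r4:3
  c13: CDB Add1=-1; stall  regs: r0:Mul1,r1:9,r2:2,r3:Mul2,r4:3
  c14: CDB Add2=-7; stall  regs: r0:Mul1,r1:9,r2:2,r3:Mul2,r4:3
  c15: CDB Mul2=-2; issue MUL r0<-Mul2  regs: r0:Mul2,r1:9,r2:2,r3:-2,r4:3
  c16: stall  regs: r0:Mul2,r1:9,r2:2,r3:-2,r4:3
  c17: stall  regs: r0:Mul2,r1:9,r2:2,r3:-2,r4:3
  c18: stall  regs: r0:Mul2,r1:9,r2:2,r3:-2,r4:3
  c19: stall  regs: r0:Mul2,r1:9,r2:2,r3:-2,r4:3
  c20: CDB Mul1=4; issue MUL r1<-Mul1  regs: r0:Mul2,r1:Mul1,r2:2,r3:-2,r4:3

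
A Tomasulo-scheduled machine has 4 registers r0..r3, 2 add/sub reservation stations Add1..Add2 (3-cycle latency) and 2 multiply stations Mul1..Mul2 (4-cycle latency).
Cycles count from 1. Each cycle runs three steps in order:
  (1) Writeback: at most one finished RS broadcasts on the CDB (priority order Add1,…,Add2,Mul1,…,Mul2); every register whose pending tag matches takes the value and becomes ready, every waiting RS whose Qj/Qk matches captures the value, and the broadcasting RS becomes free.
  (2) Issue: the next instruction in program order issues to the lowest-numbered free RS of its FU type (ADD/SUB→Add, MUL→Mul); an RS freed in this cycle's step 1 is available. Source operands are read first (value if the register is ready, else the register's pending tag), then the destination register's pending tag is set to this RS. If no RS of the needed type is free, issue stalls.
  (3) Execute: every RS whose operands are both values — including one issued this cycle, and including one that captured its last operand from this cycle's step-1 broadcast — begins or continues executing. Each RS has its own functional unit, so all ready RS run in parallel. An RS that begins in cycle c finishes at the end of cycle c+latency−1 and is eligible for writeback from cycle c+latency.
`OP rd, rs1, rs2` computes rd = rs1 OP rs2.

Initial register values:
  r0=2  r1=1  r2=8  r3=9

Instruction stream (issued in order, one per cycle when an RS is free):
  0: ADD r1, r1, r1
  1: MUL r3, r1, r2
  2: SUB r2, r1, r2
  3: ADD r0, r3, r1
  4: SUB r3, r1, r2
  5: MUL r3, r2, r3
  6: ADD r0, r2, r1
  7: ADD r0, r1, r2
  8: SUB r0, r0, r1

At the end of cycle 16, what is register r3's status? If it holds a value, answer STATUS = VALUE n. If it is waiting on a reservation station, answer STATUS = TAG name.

STATUS = VALUE -48

cycle 1: issue ADD r1<-Add1 // r0:2,r1:Add1,r2:8,r3:9
cycle 2: issue MUL r3<-Mul1 // r0:2,r1:Add1,r2:8,r3:Mul1
cycle 3: issue SUB r2<-Add2 // r0:2,r1:Add1,r2:Add2,r3:Mul1
cycle 4: CDB Add1=2; issue ADD r0<-Add1 // r0:Add1,r1:2,r2:Add2,r3:Mul1
cycle 5: stall // r0:Add1,r1:2,r2:Add2,r3:Mul1
cycle 6: stall // r0:Add1,r1:2,r2:Add2,r3:Mul1
cycle 7: CDB Add2=-6; issue SUB r3<-Add2 // r0:Add1,r1:2,r2:-6,r3:Add2
cycle 8: CDB Mul1=16; issue MUL r3<-Mul1 // r0:Add1,r1:2,r2:-6,r3:Mul1
cycle 9: stall // r0:Add1,r1:2,r2:-6,r3:Mul1
cycle 10: CDB Add2=8; issue ADD r0<-Add2 // r0:Add2,r1:2,r2:-6,r3:Mul1
cycle 11: CDB Add1=18; issue ADD r0<-Add1 // r0:Add1,r1:2,r2:-6,r3:Mul1
cycle 12: stall // r0:Add1,r1:2,r2:-6,r3:Mul1
cycle 13: CDB Add2=-4; issue SUB r0<-Add2 // r0:Add2,r1:2,r2:-6,r3:Mul1
cycle 14: CDB Add1=-4 // r0:Add2,r1:2,r2:-6,r3:Mul1
cycle 15: CDB Mul1=-48 // r0:Add2,r1:2,r2:-6,r3:-48
cycle 16: - // r0:Add2,r1:2,r2:-6,r3:-48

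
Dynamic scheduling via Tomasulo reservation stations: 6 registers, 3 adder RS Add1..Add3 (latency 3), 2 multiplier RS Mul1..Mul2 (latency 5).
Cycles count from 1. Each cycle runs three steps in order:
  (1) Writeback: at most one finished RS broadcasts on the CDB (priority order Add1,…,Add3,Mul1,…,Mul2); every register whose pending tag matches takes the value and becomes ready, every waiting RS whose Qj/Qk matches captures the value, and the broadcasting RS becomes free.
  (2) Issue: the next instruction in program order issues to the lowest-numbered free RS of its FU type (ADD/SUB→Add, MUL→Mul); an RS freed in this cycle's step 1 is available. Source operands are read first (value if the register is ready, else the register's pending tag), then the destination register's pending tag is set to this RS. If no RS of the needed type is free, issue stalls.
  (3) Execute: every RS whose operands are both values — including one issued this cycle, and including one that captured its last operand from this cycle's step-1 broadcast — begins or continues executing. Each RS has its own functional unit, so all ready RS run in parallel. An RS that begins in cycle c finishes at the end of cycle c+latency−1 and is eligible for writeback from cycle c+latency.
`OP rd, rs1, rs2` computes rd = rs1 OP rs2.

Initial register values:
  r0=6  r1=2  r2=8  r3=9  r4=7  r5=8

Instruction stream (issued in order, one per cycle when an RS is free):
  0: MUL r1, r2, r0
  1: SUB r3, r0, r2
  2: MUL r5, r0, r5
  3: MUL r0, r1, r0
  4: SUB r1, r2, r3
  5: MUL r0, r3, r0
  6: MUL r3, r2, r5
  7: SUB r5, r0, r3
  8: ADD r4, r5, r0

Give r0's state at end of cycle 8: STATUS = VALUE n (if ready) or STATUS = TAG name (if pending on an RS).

STATUS = TAG Mul2

  c1: issue MUL r1<-Mul1  regs: r0:6,r1:Mul1,r2:8,r3:9,r4:7,r5:8
  c2: issue SUB r3<-Add1  regs: r0:6,r1:Mul1,r2:8,r3:Add1,r4:7,r5:8
  c3: issue MUL r5<-Mul2  regs: r0:6,r1:Mul1,r2:8,r3:Add1,r4:7,r5:Mul2
  c4: stall  regs: r0:6,r1:Mul1,r2:8,r3:Add1,r4:7,r5:Mul2
  c5: CDB Add1=-2; stall  regs: r0:6,r1:Mul1,r2:8,r3:-2,r4:7,r5:Mul2
  c6: CDB Mul1=48; issue MUL r0<-Mul1  regs: r0:Mul1,r1:48,r2:8,r3:-2,r4:7,r5:Mul2
  c7: issue SUB r1<-Add1  regs: r0:Mul1,r1:Add1,r2:8,r3:-2,r4:7,r5:Mul2
  c8: CDB Mul2=48; issue MUL r0<-Mul2  regs: r0:Mul2,r1:Add1,r2:8,r3:-2,r4:7,r5:48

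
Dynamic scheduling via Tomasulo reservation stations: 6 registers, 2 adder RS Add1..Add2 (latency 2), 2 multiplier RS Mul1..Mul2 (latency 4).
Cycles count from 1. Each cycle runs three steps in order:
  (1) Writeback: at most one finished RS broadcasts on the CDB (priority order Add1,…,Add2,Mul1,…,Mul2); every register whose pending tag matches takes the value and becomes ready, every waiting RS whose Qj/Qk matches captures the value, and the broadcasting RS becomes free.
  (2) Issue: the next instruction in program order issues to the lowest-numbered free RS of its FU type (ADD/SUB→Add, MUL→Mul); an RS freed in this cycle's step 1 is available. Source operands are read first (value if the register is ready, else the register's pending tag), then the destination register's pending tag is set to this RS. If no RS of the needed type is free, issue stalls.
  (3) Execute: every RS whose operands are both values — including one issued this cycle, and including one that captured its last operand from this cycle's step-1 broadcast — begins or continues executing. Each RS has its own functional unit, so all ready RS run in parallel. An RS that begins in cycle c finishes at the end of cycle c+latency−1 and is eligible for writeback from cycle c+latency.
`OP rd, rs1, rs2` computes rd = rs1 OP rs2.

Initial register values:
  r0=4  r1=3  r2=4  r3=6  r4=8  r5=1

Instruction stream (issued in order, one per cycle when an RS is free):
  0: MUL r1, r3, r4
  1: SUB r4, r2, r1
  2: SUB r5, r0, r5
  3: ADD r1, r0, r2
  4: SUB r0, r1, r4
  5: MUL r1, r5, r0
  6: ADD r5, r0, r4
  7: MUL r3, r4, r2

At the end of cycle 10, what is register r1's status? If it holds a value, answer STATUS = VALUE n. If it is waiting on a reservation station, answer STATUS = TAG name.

c1: issue MUL r1<-Mul1 | r0:4,r1:Mul1,r2:4,r3:6,r4:8,r5:1
c2: issue SUB r4<-Add1 | r0:4,r1:Mul1,r2:4,r3:6,r4:Add1,r5:1
c3: issue SUB r5<-Add2 | r0:4,r1:Mul1,r2:4,r3:6,r4:Add1,r5:Add2
c4: stall | r0:4,r1:Mul1,r2:4,r3:6,r4:Add1,r5:Add2
c5: CDB Add2=3; issue ADD r1<-Add2 | r0:4,r1:Add2,r2:4,r3:6,r4:Add1,r5:3
c6: CDB Mul1=48; stall | r0:4,r1:Add2,r2:4,r3:6,r4:Add1,r5:3
c7: CDB Add2=8; issue SUB r0<-Add2 | r0:Add2,r1:8,r2:4,r3:6,r4:Add1,r5:3
c8: CDB Add1=-44; issue MUL r1<-Mul1 | r0:Add2,r1:Mul1,r2:4,r3:6,r4:-44,r5:3
c9: issue ADD r5<-Add1 | r0:Add2,r1:Mul1,r2:4,r3:6,r4:-44,r5:Add1
c10: CDB Add2=52; issue MUL r3<-Mul2 | r0:52,r1:Mul1,r2:4,r3:Mul2,r4:-44,r5:Add1

STATUS = TAG Mul1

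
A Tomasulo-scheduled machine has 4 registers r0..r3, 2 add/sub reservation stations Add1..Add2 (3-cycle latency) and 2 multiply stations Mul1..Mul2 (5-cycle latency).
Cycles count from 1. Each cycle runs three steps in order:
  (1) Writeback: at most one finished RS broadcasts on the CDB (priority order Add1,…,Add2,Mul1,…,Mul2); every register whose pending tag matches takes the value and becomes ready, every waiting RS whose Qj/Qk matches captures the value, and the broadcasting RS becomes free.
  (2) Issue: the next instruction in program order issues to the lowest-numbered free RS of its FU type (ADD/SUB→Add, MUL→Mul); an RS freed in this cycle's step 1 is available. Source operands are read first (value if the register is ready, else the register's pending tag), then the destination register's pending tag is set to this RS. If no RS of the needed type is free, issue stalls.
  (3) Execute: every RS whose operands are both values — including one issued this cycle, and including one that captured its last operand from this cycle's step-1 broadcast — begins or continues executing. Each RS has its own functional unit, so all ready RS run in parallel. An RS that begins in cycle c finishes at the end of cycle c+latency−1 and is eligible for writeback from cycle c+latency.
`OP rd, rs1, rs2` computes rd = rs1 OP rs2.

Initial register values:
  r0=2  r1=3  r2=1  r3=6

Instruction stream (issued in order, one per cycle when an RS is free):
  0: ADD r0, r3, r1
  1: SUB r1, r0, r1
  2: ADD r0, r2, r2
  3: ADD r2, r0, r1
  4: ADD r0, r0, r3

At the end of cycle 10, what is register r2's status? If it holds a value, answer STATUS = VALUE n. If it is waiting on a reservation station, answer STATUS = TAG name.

STATUS = TAG Add1

cycle 1: issue ADD r0<-Add1 // r0:Add1,r1:3,r2:1,r3:6
cycle 2: issue SUB r1<-Add2 // r0:Add1,r1:Add2,r2:1,r3:6
cycle 3: stall // r0:Add1,r1:Add2,r2:1,r3:6
cycle 4: CDB Add1=9; issue ADD r0<-Add1 // r0:Add1,r1:Add2,r2:1,r3:6
cycle 5: stall // r0:Add1,r1:Add2,r2:1,r3:6
cycle 6: stall // r0:Add1,r1:Add2,r2:1,r3:6
cycle 7: CDB Add1=2; issue ADD r2<-Add1 // r0:2,r1:Add2,r2:Add1,r3:6
cycle 8: CDB Add2=6; issue ADD r0<-Add2 // r0:Add2,r1:6,r2:Add1,r3:6
cycle 9: - // r0:Add2,r1:6,r2:Add1,r3:6
cycle 10: - // r0:Add2,r1:6,r2:Add1,r3:6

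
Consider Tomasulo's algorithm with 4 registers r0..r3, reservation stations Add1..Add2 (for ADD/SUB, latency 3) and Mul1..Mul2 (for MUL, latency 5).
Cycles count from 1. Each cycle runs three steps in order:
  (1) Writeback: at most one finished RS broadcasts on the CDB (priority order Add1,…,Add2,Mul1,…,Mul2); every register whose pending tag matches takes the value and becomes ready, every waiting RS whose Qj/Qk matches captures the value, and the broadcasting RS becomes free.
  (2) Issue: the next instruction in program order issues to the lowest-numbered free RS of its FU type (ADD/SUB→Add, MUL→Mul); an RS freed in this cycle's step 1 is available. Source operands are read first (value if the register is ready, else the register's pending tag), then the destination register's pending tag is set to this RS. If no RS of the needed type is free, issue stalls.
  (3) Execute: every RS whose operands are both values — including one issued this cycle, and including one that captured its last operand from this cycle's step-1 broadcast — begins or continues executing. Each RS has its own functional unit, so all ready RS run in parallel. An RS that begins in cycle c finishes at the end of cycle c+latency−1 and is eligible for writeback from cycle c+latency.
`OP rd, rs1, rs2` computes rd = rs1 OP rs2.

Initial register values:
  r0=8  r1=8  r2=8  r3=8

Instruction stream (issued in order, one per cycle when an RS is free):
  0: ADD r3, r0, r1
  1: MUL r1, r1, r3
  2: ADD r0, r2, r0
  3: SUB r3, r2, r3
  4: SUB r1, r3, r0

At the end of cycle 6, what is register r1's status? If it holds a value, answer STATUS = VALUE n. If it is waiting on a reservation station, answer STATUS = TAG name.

STATUS = TAG Add2

cycle 1: issue ADD r3<-Add1 // r0:8,r1:8,r2:8,r3:Add1
cycle 2: issue MUL r1<-Mul1 // r0:8,r1:Mul1,r2:8,r3:Add1
cycle 3: issue ADD r0<-Add2 // r0:Add2,r1:Mul1,r2:8,r3:Add1
cycle 4: CDB Add1=16; issue SUB r3<-Add1 // r0:Add2,r1:Mul1,r2:8,r3:Add1
cycle 5: stall // r0:Add2,r1:Mul1,r2:8,r3:Add1
cycle 6: CDB Add2=16; issue SUB r1<-Add2 // r0:16,r1:Add2,r2:8,r3:Add1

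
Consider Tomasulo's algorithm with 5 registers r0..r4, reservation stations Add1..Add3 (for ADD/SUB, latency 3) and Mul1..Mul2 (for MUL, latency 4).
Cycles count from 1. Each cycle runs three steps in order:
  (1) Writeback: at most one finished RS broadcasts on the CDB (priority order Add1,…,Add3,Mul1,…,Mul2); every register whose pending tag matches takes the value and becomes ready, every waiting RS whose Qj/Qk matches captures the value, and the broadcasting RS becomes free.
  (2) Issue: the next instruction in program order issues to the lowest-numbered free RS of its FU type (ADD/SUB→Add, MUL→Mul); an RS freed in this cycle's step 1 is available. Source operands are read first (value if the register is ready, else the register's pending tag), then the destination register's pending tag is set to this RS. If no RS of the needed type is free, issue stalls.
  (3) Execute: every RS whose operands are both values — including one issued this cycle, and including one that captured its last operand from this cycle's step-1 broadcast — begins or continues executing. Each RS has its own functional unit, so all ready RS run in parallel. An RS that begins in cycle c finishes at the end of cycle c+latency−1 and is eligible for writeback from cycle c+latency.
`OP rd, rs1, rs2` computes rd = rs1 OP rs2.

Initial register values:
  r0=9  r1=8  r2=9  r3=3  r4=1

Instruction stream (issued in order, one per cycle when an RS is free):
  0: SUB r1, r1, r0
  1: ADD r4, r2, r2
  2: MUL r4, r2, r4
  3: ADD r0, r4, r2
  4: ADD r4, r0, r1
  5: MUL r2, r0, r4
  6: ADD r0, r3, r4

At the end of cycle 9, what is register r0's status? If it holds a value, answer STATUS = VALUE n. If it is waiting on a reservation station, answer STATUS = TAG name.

STATUS = TAG Add3

c1: issue SUB r1<-Add1 | r0:9,r1:Add1,r2:9,r3:3,r4:1
c2: issue ADD r4<-Add2 | r0:9,r1:Add1,r2:9,r3:3,r4:Add2
c3: issue MUL r4<-Mul1 | r0:9,r1:Add1,r2:9,r3:3,r4:Mul1
c4: CDB Add1=-1; issue ADD r0<-Add1 | r0:Add1,r1:-1,r2:9,r3:3,r4:Mul1
c5: CDB Add2=18; issue ADD r4<-Add2 | r0:Add1,r1:-1,r2:9,r3:3,r4:Add2
c6: issue MUL r2<-Mul2 | r0:Add1,r1:-1,r2:Mul2,r3:3,r4:Add2
c7: issue ADD r0<-Add3 | r0:Add3,r1:-1,r2:Mul2,r3:3,r4:Add2
c8: - | r0:Add3,r1:-1,r2:Mul2,r3:3,r4:Add2
c9: CDB Mul1=162 | r0:Add3,r1:-1,r2:Mul2,r3:3,r4:Add2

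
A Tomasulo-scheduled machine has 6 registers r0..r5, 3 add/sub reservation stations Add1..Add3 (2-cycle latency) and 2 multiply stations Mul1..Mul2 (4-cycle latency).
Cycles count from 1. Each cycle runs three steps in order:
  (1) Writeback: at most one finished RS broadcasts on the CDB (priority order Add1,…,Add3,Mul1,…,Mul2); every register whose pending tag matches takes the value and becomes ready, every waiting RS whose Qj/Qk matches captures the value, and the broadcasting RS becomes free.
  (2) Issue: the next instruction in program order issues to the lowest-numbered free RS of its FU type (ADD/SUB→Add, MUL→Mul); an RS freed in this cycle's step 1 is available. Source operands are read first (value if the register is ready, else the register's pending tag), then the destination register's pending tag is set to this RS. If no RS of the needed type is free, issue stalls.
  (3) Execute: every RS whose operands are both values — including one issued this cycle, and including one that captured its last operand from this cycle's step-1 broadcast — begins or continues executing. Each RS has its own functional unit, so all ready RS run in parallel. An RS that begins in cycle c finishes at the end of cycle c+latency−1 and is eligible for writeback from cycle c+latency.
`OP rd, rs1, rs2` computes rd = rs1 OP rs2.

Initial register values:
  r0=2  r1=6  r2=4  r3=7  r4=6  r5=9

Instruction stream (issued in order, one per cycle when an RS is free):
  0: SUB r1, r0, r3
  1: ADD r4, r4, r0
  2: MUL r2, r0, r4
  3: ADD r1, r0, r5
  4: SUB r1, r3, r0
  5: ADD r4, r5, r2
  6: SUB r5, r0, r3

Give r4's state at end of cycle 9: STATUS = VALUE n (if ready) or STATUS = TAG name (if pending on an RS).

STATUS = TAG Add1

  c1: issue SUB r1<-Add1  regs: r0:2,r1:Add1,r2:4,r3:7,r4:6,r5:9
  c2: issue ADD r4<-Add2  regs: r0:2,r1:Add1,r2:4,r3:7,r4:Add2,r5:9
  c3: CDB Add1=-5; issue MUL r2<-Mul1  regs: r0:2,r1:-5,r2:Mul1,r3:7,r4:Add2,r5:9
  c4: CDB Add2=8; issue ADD r1<-Add1  regs: r0:2,r1:Add1,r2:Mul1,r3:7,r4:8,r5:9
  c5: issue SUB r1<-Add2  regs: r0:2,r1:Add2,r2:Mul1,r3:7,r4:8,r5:9
  c6: CDB Add1=11; issue ADD r4<-Add1  regs: r0:2,r1:Add2,r2:Mul1,r3:7,r4:Add1,r5:9
  c7: CDB Add2=5; issue SUB r5<-Add2  regs: r0:2,r1:5,r2:Mul1,r3:7,r4:Add1,r5:Add2
  c8: CDB Mul1=16  regs: r0:2,r1:5,r2:16,r3:7,r4:Add1,r5:Add2
  c9: CDB Add2=-5  regs: r0:2,r1:5,r2:16,r3:7,r4:Add1,r5:-5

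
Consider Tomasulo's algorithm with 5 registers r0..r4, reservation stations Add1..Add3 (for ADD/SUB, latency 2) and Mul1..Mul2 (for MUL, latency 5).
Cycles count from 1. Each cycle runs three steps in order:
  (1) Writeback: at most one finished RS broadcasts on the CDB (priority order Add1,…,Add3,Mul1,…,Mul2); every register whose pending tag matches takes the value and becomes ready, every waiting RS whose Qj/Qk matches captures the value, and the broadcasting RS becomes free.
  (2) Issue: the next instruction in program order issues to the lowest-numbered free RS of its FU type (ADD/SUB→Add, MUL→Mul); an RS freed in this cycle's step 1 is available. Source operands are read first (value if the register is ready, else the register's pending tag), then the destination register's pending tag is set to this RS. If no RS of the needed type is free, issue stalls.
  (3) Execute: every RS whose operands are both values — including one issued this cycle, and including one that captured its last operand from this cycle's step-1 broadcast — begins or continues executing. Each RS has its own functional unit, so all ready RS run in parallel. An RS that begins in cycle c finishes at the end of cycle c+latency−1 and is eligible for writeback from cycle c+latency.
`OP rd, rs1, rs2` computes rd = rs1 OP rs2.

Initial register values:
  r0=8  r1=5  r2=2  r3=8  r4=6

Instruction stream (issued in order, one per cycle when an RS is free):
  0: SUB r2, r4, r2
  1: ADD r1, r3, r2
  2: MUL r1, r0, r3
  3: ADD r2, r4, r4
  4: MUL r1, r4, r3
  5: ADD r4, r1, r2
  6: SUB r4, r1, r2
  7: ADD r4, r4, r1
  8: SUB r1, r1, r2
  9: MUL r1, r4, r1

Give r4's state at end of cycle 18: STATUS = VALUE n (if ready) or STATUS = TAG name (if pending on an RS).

STATUS = VALUE 84

  c1: issue SUB r2<-Add1  regs: r0:8,r1:5,r2:Add1,r3:8,r4:6
  c2: issue ADD r1<-Add2  regs: r0:8,r1:Add2,r2:Add1,r3:8,r4:6
  c3: CDB Add1=4; issue MUL r1<-Mul1  regs: r0:8,r1:Mul1,r2:4,r3:8,r4:6
  c4: issue ADD r2<-Add1  regs: r0:8,r1:Mul1,r2:Add1,r3:8,r4:6
  c5: CDB Add2=12; issue MUL r1<-Mul2  regs: r0:8,r1:Mul2,r2:Add1,r3:8,r4:6
  c6: CDB Add1=12; issue ADD r4<-Add1  regs: r0:8,r1:Mul2,r2:12,r3:8,r4:Add1
  c7: issue SUB r4<-Add2  regs: r0:8,r1:Mul2,r2:12,r3:8,r4:Add2
  c8: CDB Mul1=64; issue ADD r4<-Add3  regs: r0:8,r1:Mul2,r2:12,r3:8,r4:Add3
  c9: stall  regs: r0:8,r1:Mul2,r2:12,r3:8,r4:Add3
  c10: CDB Mul2=48; stall  regs: r0:8,r1:48,r2:12,r3:8,r4:Add3
  c11: stall  regs: r0:8,r1:48,r2:12,r3:8,r4:Add3
  c12: CDB Add1=60; issue SUB r1<-Add1  regs: r0:8,r1:Add1,r2:12,r3:8,r4:Add3
  c13: CDB Add2=36; issue MUL r1<-Mul1  regs: r0:8,r1:Mul1,r2:12,r3:8,r4:Add3
  c14: CDB Add1=36  regs: r0:8,r1:Mul1,r2:12,r3:8,r4:Add3
  c15: CDB Add3=84  regs: r0:8,r1:Mul1,r2:12,r3:8,r4:84
  c16: -  regs: r0:8,r1:Mul1,r2:12,r3:8,r4:84
  c17: -  regs: r0:8,r1:Mul1,r2:12,r3:8,r4:84
  c18: -  regs: r0:8,r1:Mul1,r2:12,r3:8,r4:84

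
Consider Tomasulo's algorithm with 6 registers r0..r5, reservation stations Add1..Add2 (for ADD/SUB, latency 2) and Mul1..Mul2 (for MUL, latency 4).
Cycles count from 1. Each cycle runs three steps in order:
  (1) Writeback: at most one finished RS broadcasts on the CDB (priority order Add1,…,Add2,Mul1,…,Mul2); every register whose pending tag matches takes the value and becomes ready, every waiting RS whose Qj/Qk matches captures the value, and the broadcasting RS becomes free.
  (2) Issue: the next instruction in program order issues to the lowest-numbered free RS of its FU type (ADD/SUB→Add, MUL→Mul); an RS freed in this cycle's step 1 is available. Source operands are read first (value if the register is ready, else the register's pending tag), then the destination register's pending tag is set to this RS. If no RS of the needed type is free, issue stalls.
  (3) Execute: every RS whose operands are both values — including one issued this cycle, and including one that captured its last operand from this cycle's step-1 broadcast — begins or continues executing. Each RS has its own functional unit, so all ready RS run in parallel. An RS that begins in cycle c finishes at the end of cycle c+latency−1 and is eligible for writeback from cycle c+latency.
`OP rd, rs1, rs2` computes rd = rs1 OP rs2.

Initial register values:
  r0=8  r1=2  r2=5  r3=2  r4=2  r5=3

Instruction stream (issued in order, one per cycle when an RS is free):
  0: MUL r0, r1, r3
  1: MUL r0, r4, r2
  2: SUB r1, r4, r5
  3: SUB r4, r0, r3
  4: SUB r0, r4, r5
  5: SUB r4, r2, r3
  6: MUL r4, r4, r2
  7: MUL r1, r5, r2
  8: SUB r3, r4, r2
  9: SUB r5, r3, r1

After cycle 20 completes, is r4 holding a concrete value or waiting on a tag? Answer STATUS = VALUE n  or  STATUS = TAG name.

  c1: issue MUL r0<-Mul1  regs: r0:Mul1,r1:2,r2:5,r3:2,r4:2,r5:3
  c2: issue MUL r0<-Mul2  regs: r0:Mul2,r1:2,r2:5,r3:2,r4:2,r5:3
  c3: issue SUB r1<-Add1  regs: r0:Mul2,r1:Add1,r2:5,r3:2,r4:2,r5:3
  c4: issue SUB r4<-Add2  regs: r0:Mul2,r1:Add1,r2:5,r3:2,r4:Add2,r5:3
  c5: CDB Add1=-1; issue SUB r0<-Add1  regs: r0:Add1,r1:-1,r2:5,r3:2,r4:Add2,r5:3
  c6: CDB Mul1=4; stall  regs: r0:Add1,r1:-1,r2:5,r3:2,r4:Add2,r5:3
  c7: CDB Mul2=10; stall  regs: r0:Add1,r1:-1,r2:5,r3:2,r4:Add2,r5:3
  c8: stall  regs: r0:Add1,r1:-1,r2:5,r3:2,r4:Add2,r5:3
  c9: CDB Add2=8; issue SUB r4<-Add2  regs: r0:Add1,r1:-1,r2:5,r3:2,r4:Add2,r5:3
  c10: issue MUL r4<-Mul1  regs: r0:Add1,r1:-1,r2:5,r3:2,r4:Mul1,r5:3
  c11: CDB Add1=5; issue MUL r1<-Mul2  regs: r0:5,r1:Mul2,r2:5,r3:2,r4:Mul1,r5:3
  c12: CDB Add2=3; issue SUB r3<-Add1  regs: r0:5,r1:Mul2,r2:5,r3:Add1,r4:Mul1,r5:3
  c13: issue SUB r5<-Add2  regs: r0:5,r1:Mul2,r2:5,r3:Add1,r4:Mul1,r5:Add2
  c14: -  regs: r0:5,r1:Mul2,r2:5,r3:Add1,r4:Mul1,r5:Add2
  c15: CDB Mul2=15  regs: r0:5,r1:15,r2:5,r3:Add1,r4:Mul1,r5:Add2
  c16: CDB Mul1=15  regs: r0:5,r1:15,r2:5,r3:Add1,r4:15,r5:Add2
  c17: -  regs: r0:5,r1:15,r2:5,r3:Add1,r4:15,r5:Add2
  c18: CDB Add1=10  regs: r0:5,r1:15,r2:5,r3:10,r4:15,r5:Add2
  c19: -  regs: r0:5,r1:15,r2:5,r3:10,r4:15,r5:Add2
  c20: CDB Add2=-5  regs: r0:5,r1:15,r2:5,r3:10,r4:15,r5:-5

STATUS = VALUE 15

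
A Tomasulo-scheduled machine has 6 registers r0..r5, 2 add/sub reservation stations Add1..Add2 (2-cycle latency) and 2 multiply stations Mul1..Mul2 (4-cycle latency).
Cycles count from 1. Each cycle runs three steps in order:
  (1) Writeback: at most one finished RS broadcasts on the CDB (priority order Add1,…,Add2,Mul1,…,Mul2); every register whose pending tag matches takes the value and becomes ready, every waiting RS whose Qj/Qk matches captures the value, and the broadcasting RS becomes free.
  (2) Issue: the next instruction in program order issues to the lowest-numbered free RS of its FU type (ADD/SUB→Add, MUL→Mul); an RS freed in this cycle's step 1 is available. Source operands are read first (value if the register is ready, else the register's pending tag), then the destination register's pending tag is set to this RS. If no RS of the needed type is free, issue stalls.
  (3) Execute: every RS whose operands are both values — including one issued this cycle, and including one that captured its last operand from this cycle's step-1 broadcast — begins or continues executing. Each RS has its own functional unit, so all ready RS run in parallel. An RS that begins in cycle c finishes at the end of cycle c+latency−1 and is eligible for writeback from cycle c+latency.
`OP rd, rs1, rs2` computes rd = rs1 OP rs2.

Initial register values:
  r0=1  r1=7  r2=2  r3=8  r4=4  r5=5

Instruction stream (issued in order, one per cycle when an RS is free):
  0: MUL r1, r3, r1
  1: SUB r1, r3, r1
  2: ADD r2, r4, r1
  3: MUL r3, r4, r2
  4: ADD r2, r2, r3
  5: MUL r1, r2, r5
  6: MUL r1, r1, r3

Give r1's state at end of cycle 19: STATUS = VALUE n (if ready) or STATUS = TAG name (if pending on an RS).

STATUS = TAG Mul2

  c1: issue MUL r1<-Mul1  regs: r0:1,r1:Mul1,r2:2,r3:8,r4:4,r5:5
  c2: issue SUB r1<-Add1  regs: r0:1,r1:Add1,r2:2,r3:8,r4:4,r5:5
  c3: issue ADD r2<-Add2  regs: r0:1,r1:Add1,r2:Add2,r3:8,r4:4,r5:5
  c4: issue MUL r3<-Mul2  regs: r0:1,r1:Add1,r2:Add2,r3:Mul2,r4:4,r5:5
  c5: CDB Mul1=56; stall  regs: r0:1,r1:Add1,r2:Add2,r3:Mul2,r4:4,r5:5
  c6: stall  regs: r0:1,r1:Add1,r2:Add2,r3:Mul2,r4:4,r5:5
  c7: CDB Add1=-48; issue ADD r2<-Add1  regs: r0:1,r1:-48,r2:Add1,r3:Mul2,r4:4,r5:5
  c8: issue MUL r1<-Mul1  regs: r0:1,r1:Mul1,r2:Add1,r3:Mul2,r4:4,r5:5
  c9: CDB Add2=-44; stall  regs: r0:1,r1:Mul1,r2:Add1,r3:Mul2,r4:4,r5:5
  c10: stall  regs: r0:1,r1:Mul1,r2:Add1,r3:Mul2,r4:4,r5:5
  c11: stall  regs: r0:1,r1:Mul1,r2:Add1,r3:Mul2,r4:4,r5:5
  c12: stall  regs: r0:1,r1:Mul1,r2:Add1,r3:Mul2,r4:4,r5:5
  c13: CDB Mul2=-176; issue MUL r1<-Mul2  regs: r0:1,r1:Mul2,r2:Add1,r3:-176,r4:4,r5:5
  c14: -  regs: r0:1,r1:Mul2,r2:Add1,r3:-176,r4:4,r5:5
  c15: CDB Add1=-220  regs: r0:1,r1:Mul2,r2:-220,r3:-176,r4:4,r5:5
  c16: -  regs: r0:1,r1:Mul2,r2:-220,r3:-176,r4:4,r5:5
  c17: -  regs: r0:1,r1:Mul2,r2:-220,r3:-176,r4:4,r5:5
  c18: -  regs: r0:1,r1:Mul2,r2:-220,r3:-176,r4:4,r5:5
  c19: CDB Mul1=-1100  regs: r0:1,r1:Mul2,r2:-220,r3:-176,r4:4,r5:5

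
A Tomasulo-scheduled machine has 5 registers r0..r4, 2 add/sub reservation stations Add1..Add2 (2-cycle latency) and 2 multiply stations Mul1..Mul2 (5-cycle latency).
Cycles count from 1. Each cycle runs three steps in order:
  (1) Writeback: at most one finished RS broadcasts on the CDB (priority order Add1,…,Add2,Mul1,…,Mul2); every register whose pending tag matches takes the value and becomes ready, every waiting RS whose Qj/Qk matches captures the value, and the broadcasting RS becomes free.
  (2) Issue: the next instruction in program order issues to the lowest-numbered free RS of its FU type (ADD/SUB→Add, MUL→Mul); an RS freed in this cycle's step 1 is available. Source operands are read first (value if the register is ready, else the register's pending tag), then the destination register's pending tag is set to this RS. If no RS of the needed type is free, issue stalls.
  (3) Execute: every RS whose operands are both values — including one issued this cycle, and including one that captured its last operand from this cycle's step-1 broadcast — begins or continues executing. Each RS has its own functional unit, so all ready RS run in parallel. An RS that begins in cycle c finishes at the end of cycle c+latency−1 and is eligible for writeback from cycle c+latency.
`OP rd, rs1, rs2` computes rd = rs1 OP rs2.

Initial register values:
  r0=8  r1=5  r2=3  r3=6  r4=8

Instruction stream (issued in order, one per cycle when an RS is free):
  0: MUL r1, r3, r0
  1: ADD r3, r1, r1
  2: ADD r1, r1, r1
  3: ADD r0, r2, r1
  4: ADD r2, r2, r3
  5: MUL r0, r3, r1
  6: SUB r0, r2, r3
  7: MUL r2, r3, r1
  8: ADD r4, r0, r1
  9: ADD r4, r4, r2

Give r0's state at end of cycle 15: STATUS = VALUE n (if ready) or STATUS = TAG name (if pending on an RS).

STATUS = VALUE 3

c1: issue MUL r1<-Mul1 | r0:8,r1:Mul1,r2:3,r3:6,r4:8
c2: issue ADD r3<-Add1 | r0:8,r1:Mul1,r2:3,r3:Add1,r4:8
c3: issue ADD r1<-Add2 | r0:8,r1:Add2,r2:3,r3:Add1,r4:8
c4: stall | r0:8,r1:Add2,r2:3,r3:Add1,r4:8
c5: stall | r0:8,r1:Add2,r2:3,r3:Add1,r4:8
c6: CDB Mul1=48; stall | r0:8,r1:Add2,r2:3,r3:Add1,r4:8
c7: stall | r0:8,r1:Add2,r2:3,r3:Add1,r4:8
c8: CDB Add1=96; issue ADD r0<-Add1 | r0:Add1,r1:Add2,r2:3,r3:96,r4:8
c9: CDB Add2=96; issue ADD r2<-Add2 | r0:Add1,r1:96,r2:Add2,r3:96,r4:8
c10: issue MUL r0<-Mul1 | r0:Mul1,r1:96,r2:Add2,r3:96,r4:8
c11: CDB Add1=99; issue SUB r0<-Add1 | r0:Add1,r1:96,r2:Add2,r3:96,r4:8
c12: CDB Add2=99; issue MUL r2<-Mul2 | r0:Add1,r1:96,r2:Mul2,r3:96,r4:8
c13: issue ADD r4<-Add2 | r0:Add1,r1:96,r2:Mul2,r3:96,r4:Add2
c14: CDB Add1=3; issue ADD r4<-Add1 | r0:3,r1:96,r2:Mul2,r3:96,r4:Add1
c15: CDB Mul1=9216 | r0:3,r1:96,r2:Mul2,r3:96,r4:Add1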